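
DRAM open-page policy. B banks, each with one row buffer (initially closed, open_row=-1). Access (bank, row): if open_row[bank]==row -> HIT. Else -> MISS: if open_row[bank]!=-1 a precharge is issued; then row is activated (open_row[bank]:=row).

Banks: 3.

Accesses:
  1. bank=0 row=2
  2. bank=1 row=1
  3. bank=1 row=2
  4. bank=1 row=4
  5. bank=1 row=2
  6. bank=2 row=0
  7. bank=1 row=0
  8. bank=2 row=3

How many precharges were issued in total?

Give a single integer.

Answer: 5

Derivation:
Acc 1: bank0 row2 -> MISS (open row2); precharges=0
Acc 2: bank1 row1 -> MISS (open row1); precharges=0
Acc 3: bank1 row2 -> MISS (open row2); precharges=1
Acc 4: bank1 row4 -> MISS (open row4); precharges=2
Acc 5: bank1 row2 -> MISS (open row2); precharges=3
Acc 6: bank2 row0 -> MISS (open row0); precharges=3
Acc 7: bank1 row0 -> MISS (open row0); precharges=4
Acc 8: bank2 row3 -> MISS (open row3); precharges=5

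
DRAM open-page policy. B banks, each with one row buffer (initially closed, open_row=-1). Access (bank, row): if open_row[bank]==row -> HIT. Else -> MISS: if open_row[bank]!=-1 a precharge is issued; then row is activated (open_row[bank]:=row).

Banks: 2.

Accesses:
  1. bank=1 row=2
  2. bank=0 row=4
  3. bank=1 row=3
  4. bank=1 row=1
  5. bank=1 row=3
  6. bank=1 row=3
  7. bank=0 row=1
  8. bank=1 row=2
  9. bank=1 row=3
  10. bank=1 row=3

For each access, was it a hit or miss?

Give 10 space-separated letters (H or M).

Acc 1: bank1 row2 -> MISS (open row2); precharges=0
Acc 2: bank0 row4 -> MISS (open row4); precharges=0
Acc 3: bank1 row3 -> MISS (open row3); precharges=1
Acc 4: bank1 row1 -> MISS (open row1); precharges=2
Acc 5: bank1 row3 -> MISS (open row3); precharges=3
Acc 6: bank1 row3 -> HIT
Acc 7: bank0 row1 -> MISS (open row1); precharges=4
Acc 8: bank1 row2 -> MISS (open row2); precharges=5
Acc 9: bank1 row3 -> MISS (open row3); precharges=6
Acc 10: bank1 row3 -> HIT

Answer: M M M M M H M M M H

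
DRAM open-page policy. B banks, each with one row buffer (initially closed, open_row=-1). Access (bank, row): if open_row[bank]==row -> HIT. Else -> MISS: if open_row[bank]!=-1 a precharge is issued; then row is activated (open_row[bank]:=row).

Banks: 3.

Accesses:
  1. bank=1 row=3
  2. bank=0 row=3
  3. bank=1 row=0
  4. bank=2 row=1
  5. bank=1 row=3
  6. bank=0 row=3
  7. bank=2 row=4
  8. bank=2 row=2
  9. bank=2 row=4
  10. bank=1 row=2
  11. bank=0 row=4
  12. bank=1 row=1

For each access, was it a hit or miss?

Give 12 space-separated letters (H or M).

Answer: M M M M M H M M M M M M

Derivation:
Acc 1: bank1 row3 -> MISS (open row3); precharges=0
Acc 2: bank0 row3 -> MISS (open row3); precharges=0
Acc 3: bank1 row0 -> MISS (open row0); precharges=1
Acc 4: bank2 row1 -> MISS (open row1); precharges=1
Acc 5: bank1 row3 -> MISS (open row3); precharges=2
Acc 6: bank0 row3 -> HIT
Acc 7: bank2 row4 -> MISS (open row4); precharges=3
Acc 8: bank2 row2 -> MISS (open row2); precharges=4
Acc 9: bank2 row4 -> MISS (open row4); precharges=5
Acc 10: bank1 row2 -> MISS (open row2); precharges=6
Acc 11: bank0 row4 -> MISS (open row4); precharges=7
Acc 12: bank1 row1 -> MISS (open row1); precharges=8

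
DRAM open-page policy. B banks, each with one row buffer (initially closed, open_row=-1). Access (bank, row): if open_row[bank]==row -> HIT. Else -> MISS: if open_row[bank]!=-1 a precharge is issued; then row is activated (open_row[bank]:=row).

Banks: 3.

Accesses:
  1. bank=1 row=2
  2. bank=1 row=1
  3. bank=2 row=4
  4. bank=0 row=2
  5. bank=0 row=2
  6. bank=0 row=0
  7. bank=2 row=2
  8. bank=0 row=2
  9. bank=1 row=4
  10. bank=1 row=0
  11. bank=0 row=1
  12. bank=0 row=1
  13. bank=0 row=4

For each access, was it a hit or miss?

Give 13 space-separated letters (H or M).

Acc 1: bank1 row2 -> MISS (open row2); precharges=0
Acc 2: bank1 row1 -> MISS (open row1); precharges=1
Acc 3: bank2 row4 -> MISS (open row4); precharges=1
Acc 4: bank0 row2 -> MISS (open row2); precharges=1
Acc 5: bank0 row2 -> HIT
Acc 6: bank0 row0 -> MISS (open row0); precharges=2
Acc 7: bank2 row2 -> MISS (open row2); precharges=3
Acc 8: bank0 row2 -> MISS (open row2); precharges=4
Acc 9: bank1 row4 -> MISS (open row4); precharges=5
Acc 10: bank1 row0 -> MISS (open row0); precharges=6
Acc 11: bank0 row1 -> MISS (open row1); precharges=7
Acc 12: bank0 row1 -> HIT
Acc 13: bank0 row4 -> MISS (open row4); precharges=8

Answer: M M M M H M M M M M M H M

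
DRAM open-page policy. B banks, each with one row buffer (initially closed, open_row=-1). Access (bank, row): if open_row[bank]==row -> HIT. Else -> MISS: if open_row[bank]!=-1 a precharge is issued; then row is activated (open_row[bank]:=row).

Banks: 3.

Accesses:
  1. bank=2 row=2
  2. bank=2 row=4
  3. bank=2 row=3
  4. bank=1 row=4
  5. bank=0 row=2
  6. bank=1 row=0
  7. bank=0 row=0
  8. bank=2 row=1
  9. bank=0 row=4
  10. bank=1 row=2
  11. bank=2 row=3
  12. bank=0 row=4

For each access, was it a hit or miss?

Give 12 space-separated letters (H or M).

Answer: M M M M M M M M M M M H

Derivation:
Acc 1: bank2 row2 -> MISS (open row2); precharges=0
Acc 2: bank2 row4 -> MISS (open row4); precharges=1
Acc 3: bank2 row3 -> MISS (open row3); precharges=2
Acc 4: bank1 row4 -> MISS (open row4); precharges=2
Acc 5: bank0 row2 -> MISS (open row2); precharges=2
Acc 6: bank1 row0 -> MISS (open row0); precharges=3
Acc 7: bank0 row0 -> MISS (open row0); precharges=4
Acc 8: bank2 row1 -> MISS (open row1); precharges=5
Acc 9: bank0 row4 -> MISS (open row4); precharges=6
Acc 10: bank1 row2 -> MISS (open row2); precharges=7
Acc 11: bank2 row3 -> MISS (open row3); precharges=8
Acc 12: bank0 row4 -> HIT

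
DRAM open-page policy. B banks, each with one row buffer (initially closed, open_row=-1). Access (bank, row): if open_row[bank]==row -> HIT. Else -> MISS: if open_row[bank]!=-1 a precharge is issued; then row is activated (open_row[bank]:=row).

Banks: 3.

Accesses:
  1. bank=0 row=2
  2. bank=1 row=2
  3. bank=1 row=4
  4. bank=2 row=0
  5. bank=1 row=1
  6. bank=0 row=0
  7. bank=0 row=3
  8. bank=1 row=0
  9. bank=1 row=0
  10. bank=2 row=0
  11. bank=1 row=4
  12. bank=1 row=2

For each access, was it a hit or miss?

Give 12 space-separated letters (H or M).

Answer: M M M M M M M M H H M M

Derivation:
Acc 1: bank0 row2 -> MISS (open row2); precharges=0
Acc 2: bank1 row2 -> MISS (open row2); precharges=0
Acc 3: bank1 row4 -> MISS (open row4); precharges=1
Acc 4: bank2 row0 -> MISS (open row0); precharges=1
Acc 5: bank1 row1 -> MISS (open row1); precharges=2
Acc 6: bank0 row0 -> MISS (open row0); precharges=3
Acc 7: bank0 row3 -> MISS (open row3); precharges=4
Acc 8: bank1 row0 -> MISS (open row0); precharges=5
Acc 9: bank1 row0 -> HIT
Acc 10: bank2 row0 -> HIT
Acc 11: bank1 row4 -> MISS (open row4); precharges=6
Acc 12: bank1 row2 -> MISS (open row2); precharges=7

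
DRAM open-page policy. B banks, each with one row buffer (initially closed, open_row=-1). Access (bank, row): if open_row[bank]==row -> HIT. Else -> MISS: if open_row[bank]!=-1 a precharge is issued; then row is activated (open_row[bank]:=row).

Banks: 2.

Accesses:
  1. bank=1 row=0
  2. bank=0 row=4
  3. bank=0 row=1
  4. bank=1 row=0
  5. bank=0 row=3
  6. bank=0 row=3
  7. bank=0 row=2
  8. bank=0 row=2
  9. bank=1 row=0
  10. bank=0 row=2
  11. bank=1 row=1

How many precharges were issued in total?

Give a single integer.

Answer: 4

Derivation:
Acc 1: bank1 row0 -> MISS (open row0); precharges=0
Acc 2: bank0 row4 -> MISS (open row4); precharges=0
Acc 3: bank0 row1 -> MISS (open row1); precharges=1
Acc 4: bank1 row0 -> HIT
Acc 5: bank0 row3 -> MISS (open row3); precharges=2
Acc 6: bank0 row3 -> HIT
Acc 7: bank0 row2 -> MISS (open row2); precharges=3
Acc 8: bank0 row2 -> HIT
Acc 9: bank1 row0 -> HIT
Acc 10: bank0 row2 -> HIT
Acc 11: bank1 row1 -> MISS (open row1); precharges=4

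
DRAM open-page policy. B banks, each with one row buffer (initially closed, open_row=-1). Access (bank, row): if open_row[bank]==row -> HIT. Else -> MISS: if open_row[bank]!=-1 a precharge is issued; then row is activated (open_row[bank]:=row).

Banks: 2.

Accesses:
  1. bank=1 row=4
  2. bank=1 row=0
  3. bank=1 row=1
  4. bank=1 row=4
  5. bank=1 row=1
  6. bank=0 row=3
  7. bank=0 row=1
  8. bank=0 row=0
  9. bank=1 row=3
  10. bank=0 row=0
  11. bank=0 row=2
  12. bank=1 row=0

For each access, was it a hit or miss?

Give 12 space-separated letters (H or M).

Acc 1: bank1 row4 -> MISS (open row4); precharges=0
Acc 2: bank1 row0 -> MISS (open row0); precharges=1
Acc 3: bank1 row1 -> MISS (open row1); precharges=2
Acc 4: bank1 row4 -> MISS (open row4); precharges=3
Acc 5: bank1 row1 -> MISS (open row1); precharges=4
Acc 6: bank0 row3 -> MISS (open row3); precharges=4
Acc 7: bank0 row1 -> MISS (open row1); precharges=5
Acc 8: bank0 row0 -> MISS (open row0); precharges=6
Acc 9: bank1 row3 -> MISS (open row3); precharges=7
Acc 10: bank0 row0 -> HIT
Acc 11: bank0 row2 -> MISS (open row2); precharges=8
Acc 12: bank1 row0 -> MISS (open row0); precharges=9

Answer: M M M M M M M M M H M M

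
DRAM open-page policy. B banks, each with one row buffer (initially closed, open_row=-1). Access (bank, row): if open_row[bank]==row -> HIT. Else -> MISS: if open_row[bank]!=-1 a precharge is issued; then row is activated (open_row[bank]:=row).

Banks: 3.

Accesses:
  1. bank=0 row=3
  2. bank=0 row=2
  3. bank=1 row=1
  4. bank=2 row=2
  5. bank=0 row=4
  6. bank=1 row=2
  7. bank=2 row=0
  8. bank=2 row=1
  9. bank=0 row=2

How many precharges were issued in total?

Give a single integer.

Acc 1: bank0 row3 -> MISS (open row3); precharges=0
Acc 2: bank0 row2 -> MISS (open row2); precharges=1
Acc 3: bank1 row1 -> MISS (open row1); precharges=1
Acc 4: bank2 row2 -> MISS (open row2); precharges=1
Acc 5: bank0 row4 -> MISS (open row4); precharges=2
Acc 6: bank1 row2 -> MISS (open row2); precharges=3
Acc 7: bank2 row0 -> MISS (open row0); precharges=4
Acc 8: bank2 row1 -> MISS (open row1); precharges=5
Acc 9: bank0 row2 -> MISS (open row2); precharges=6

Answer: 6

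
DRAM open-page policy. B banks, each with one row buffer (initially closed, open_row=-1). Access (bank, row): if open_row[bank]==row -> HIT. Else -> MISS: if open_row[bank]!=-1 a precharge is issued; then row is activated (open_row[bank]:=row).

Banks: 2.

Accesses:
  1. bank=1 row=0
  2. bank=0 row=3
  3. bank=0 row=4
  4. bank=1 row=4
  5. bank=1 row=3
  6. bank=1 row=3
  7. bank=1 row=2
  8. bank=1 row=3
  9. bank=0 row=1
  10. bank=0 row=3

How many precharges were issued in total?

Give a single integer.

Answer: 7

Derivation:
Acc 1: bank1 row0 -> MISS (open row0); precharges=0
Acc 2: bank0 row3 -> MISS (open row3); precharges=0
Acc 3: bank0 row4 -> MISS (open row4); precharges=1
Acc 4: bank1 row4 -> MISS (open row4); precharges=2
Acc 5: bank1 row3 -> MISS (open row3); precharges=3
Acc 6: bank1 row3 -> HIT
Acc 7: bank1 row2 -> MISS (open row2); precharges=4
Acc 8: bank1 row3 -> MISS (open row3); precharges=5
Acc 9: bank0 row1 -> MISS (open row1); precharges=6
Acc 10: bank0 row3 -> MISS (open row3); precharges=7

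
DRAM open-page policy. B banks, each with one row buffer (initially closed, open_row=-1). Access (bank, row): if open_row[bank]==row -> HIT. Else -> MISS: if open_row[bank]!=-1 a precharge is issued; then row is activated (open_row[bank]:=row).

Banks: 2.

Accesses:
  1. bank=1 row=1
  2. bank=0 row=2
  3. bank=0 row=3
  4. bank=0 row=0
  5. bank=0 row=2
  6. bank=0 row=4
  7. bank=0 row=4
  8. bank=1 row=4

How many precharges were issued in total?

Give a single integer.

Answer: 5

Derivation:
Acc 1: bank1 row1 -> MISS (open row1); precharges=0
Acc 2: bank0 row2 -> MISS (open row2); precharges=0
Acc 3: bank0 row3 -> MISS (open row3); precharges=1
Acc 4: bank0 row0 -> MISS (open row0); precharges=2
Acc 5: bank0 row2 -> MISS (open row2); precharges=3
Acc 6: bank0 row4 -> MISS (open row4); precharges=4
Acc 7: bank0 row4 -> HIT
Acc 8: bank1 row4 -> MISS (open row4); precharges=5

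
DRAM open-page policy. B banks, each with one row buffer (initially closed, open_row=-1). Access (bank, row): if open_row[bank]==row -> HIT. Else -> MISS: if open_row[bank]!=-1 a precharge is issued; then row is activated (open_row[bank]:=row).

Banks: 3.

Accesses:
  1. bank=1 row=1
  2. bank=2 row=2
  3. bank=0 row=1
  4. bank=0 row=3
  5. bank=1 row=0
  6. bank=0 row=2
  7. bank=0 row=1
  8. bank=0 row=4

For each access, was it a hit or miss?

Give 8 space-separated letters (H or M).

Answer: M M M M M M M M

Derivation:
Acc 1: bank1 row1 -> MISS (open row1); precharges=0
Acc 2: bank2 row2 -> MISS (open row2); precharges=0
Acc 3: bank0 row1 -> MISS (open row1); precharges=0
Acc 4: bank0 row3 -> MISS (open row3); precharges=1
Acc 5: bank1 row0 -> MISS (open row0); precharges=2
Acc 6: bank0 row2 -> MISS (open row2); precharges=3
Acc 7: bank0 row1 -> MISS (open row1); precharges=4
Acc 8: bank0 row4 -> MISS (open row4); precharges=5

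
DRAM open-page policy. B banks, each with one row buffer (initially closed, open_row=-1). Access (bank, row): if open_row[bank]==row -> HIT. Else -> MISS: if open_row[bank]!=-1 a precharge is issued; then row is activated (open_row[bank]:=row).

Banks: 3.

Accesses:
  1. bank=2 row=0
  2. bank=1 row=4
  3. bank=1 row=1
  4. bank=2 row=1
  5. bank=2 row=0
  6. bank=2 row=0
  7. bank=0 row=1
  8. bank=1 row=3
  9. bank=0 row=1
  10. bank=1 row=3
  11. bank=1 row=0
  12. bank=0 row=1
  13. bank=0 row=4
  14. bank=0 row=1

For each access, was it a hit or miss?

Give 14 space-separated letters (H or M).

Answer: M M M M M H M M H H M H M M

Derivation:
Acc 1: bank2 row0 -> MISS (open row0); precharges=0
Acc 2: bank1 row4 -> MISS (open row4); precharges=0
Acc 3: bank1 row1 -> MISS (open row1); precharges=1
Acc 4: bank2 row1 -> MISS (open row1); precharges=2
Acc 5: bank2 row0 -> MISS (open row0); precharges=3
Acc 6: bank2 row0 -> HIT
Acc 7: bank0 row1 -> MISS (open row1); precharges=3
Acc 8: bank1 row3 -> MISS (open row3); precharges=4
Acc 9: bank0 row1 -> HIT
Acc 10: bank1 row3 -> HIT
Acc 11: bank1 row0 -> MISS (open row0); precharges=5
Acc 12: bank0 row1 -> HIT
Acc 13: bank0 row4 -> MISS (open row4); precharges=6
Acc 14: bank0 row1 -> MISS (open row1); precharges=7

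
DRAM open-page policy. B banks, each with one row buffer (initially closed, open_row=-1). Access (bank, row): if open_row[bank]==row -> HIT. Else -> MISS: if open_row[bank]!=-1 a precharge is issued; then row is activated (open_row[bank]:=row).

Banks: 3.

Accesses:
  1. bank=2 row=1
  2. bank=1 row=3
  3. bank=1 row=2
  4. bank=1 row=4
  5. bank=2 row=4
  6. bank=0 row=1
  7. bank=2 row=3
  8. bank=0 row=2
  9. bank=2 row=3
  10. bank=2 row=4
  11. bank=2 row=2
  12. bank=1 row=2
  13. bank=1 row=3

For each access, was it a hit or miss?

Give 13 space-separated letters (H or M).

Answer: M M M M M M M M H M M M M

Derivation:
Acc 1: bank2 row1 -> MISS (open row1); precharges=0
Acc 2: bank1 row3 -> MISS (open row3); precharges=0
Acc 3: bank1 row2 -> MISS (open row2); precharges=1
Acc 4: bank1 row4 -> MISS (open row4); precharges=2
Acc 5: bank2 row4 -> MISS (open row4); precharges=3
Acc 6: bank0 row1 -> MISS (open row1); precharges=3
Acc 7: bank2 row3 -> MISS (open row3); precharges=4
Acc 8: bank0 row2 -> MISS (open row2); precharges=5
Acc 9: bank2 row3 -> HIT
Acc 10: bank2 row4 -> MISS (open row4); precharges=6
Acc 11: bank2 row2 -> MISS (open row2); precharges=7
Acc 12: bank1 row2 -> MISS (open row2); precharges=8
Acc 13: bank1 row3 -> MISS (open row3); precharges=9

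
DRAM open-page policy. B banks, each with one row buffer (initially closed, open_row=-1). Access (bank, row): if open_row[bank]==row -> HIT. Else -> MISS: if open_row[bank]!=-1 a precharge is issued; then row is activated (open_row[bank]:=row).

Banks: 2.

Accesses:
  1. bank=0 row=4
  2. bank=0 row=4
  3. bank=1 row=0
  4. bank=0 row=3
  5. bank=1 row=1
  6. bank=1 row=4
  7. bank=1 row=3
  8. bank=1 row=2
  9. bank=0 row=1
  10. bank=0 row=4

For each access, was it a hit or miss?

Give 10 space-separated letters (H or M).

Answer: M H M M M M M M M M

Derivation:
Acc 1: bank0 row4 -> MISS (open row4); precharges=0
Acc 2: bank0 row4 -> HIT
Acc 3: bank1 row0 -> MISS (open row0); precharges=0
Acc 4: bank0 row3 -> MISS (open row3); precharges=1
Acc 5: bank1 row1 -> MISS (open row1); precharges=2
Acc 6: bank1 row4 -> MISS (open row4); precharges=3
Acc 7: bank1 row3 -> MISS (open row3); precharges=4
Acc 8: bank1 row2 -> MISS (open row2); precharges=5
Acc 9: bank0 row1 -> MISS (open row1); precharges=6
Acc 10: bank0 row4 -> MISS (open row4); precharges=7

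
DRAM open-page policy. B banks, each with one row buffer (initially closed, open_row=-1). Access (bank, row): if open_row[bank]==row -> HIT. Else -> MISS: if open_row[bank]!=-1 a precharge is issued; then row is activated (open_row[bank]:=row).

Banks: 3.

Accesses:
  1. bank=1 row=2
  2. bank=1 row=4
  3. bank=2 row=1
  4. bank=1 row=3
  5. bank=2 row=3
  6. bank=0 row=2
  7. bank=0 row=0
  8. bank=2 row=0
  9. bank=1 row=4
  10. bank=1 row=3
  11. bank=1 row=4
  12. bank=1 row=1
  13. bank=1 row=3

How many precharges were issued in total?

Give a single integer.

Answer: 10

Derivation:
Acc 1: bank1 row2 -> MISS (open row2); precharges=0
Acc 2: bank1 row4 -> MISS (open row4); precharges=1
Acc 3: bank2 row1 -> MISS (open row1); precharges=1
Acc 4: bank1 row3 -> MISS (open row3); precharges=2
Acc 5: bank2 row3 -> MISS (open row3); precharges=3
Acc 6: bank0 row2 -> MISS (open row2); precharges=3
Acc 7: bank0 row0 -> MISS (open row0); precharges=4
Acc 8: bank2 row0 -> MISS (open row0); precharges=5
Acc 9: bank1 row4 -> MISS (open row4); precharges=6
Acc 10: bank1 row3 -> MISS (open row3); precharges=7
Acc 11: bank1 row4 -> MISS (open row4); precharges=8
Acc 12: bank1 row1 -> MISS (open row1); precharges=9
Acc 13: bank1 row3 -> MISS (open row3); precharges=10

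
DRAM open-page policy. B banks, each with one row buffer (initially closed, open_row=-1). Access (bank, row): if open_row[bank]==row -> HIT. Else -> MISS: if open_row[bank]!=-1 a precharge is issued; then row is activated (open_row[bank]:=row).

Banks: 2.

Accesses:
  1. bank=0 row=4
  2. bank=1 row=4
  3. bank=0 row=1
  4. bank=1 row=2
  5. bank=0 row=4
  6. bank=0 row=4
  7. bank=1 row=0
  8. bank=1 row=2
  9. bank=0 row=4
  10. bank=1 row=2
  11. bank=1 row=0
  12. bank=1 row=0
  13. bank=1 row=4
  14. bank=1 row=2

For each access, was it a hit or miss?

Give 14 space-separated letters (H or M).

Acc 1: bank0 row4 -> MISS (open row4); precharges=0
Acc 2: bank1 row4 -> MISS (open row4); precharges=0
Acc 3: bank0 row1 -> MISS (open row1); precharges=1
Acc 4: bank1 row2 -> MISS (open row2); precharges=2
Acc 5: bank0 row4 -> MISS (open row4); precharges=3
Acc 6: bank0 row4 -> HIT
Acc 7: bank1 row0 -> MISS (open row0); precharges=4
Acc 8: bank1 row2 -> MISS (open row2); precharges=5
Acc 9: bank0 row4 -> HIT
Acc 10: bank1 row2 -> HIT
Acc 11: bank1 row0 -> MISS (open row0); precharges=6
Acc 12: bank1 row0 -> HIT
Acc 13: bank1 row4 -> MISS (open row4); precharges=7
Acc 14: bank1 row2 -> MISS (open row2); precharges=8

Answer: M M M M M H M M H H M H M M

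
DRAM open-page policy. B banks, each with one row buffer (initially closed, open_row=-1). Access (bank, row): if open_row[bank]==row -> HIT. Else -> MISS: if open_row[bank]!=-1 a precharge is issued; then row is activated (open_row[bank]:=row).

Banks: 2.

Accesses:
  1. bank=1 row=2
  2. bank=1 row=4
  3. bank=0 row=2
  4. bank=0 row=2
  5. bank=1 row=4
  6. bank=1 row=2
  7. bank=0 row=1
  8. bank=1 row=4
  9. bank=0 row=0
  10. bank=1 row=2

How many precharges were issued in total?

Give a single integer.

Answer: 6

Derivation:
Acc 1: bank1 row2 -> MISS (open row2); precharges=0
Acc 2: bank1 row4 -> MISS (open row4); precharges=1
Acc 3: bank0 row2 -> MISS (open row2); precharges=1
Acc 4: bank0 row2 -> HIT
Acc 5: bank1 row4 -> HIT
Acc 6: bank1 row2 -> MISS (open row2); precharges=2
Acc 7: bank0 row1 -> MISS (open row1); precharges=3
Acc 8: bank1 row4 -> MISS (open row4); precharges=4
Acc 9: bank0 row0 -> MISS (open row0); precharges=5
Acc 10: bank1 row2 -> MISS (open row2); precharges=6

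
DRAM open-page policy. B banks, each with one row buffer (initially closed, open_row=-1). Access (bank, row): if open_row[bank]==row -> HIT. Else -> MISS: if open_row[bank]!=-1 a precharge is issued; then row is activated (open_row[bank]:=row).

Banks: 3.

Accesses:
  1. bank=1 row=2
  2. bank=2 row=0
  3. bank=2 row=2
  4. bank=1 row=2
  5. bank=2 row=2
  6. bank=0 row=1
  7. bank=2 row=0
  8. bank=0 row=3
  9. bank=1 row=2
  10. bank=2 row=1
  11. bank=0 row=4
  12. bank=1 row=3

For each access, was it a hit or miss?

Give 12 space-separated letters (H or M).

Acc 1: bank1 row2 -> MISS (open row2); precharges=0
Acc 2: bank2 row0 -> MISS (open row0); precharges=0
Acc 3: bank2 row2 -> MISS (open row2); precharges=1
Acc 4: bank1 row2 -> HIT
Acc 5: bank2 row2 -> HIT
Acc 6: bank0 row1 -> MISS (open row1); precharges=1
Acc 7: bank2 row0 -> MISS (open row0); precharges=2
Acc 8: bank0 row3 -> MISS (open row3); precharges=3
Acc 9: bank1 row2 -> HIT
Acc 10: bank2 row1 -> MISS (open row1); precharges=4
Acc 11: bank0 row4 -> MISS (open row4); precharges=5
Acc 12: bank1 row3 -> MISS (open row3); precharges=6

Answer: M M M H H M M M H M M M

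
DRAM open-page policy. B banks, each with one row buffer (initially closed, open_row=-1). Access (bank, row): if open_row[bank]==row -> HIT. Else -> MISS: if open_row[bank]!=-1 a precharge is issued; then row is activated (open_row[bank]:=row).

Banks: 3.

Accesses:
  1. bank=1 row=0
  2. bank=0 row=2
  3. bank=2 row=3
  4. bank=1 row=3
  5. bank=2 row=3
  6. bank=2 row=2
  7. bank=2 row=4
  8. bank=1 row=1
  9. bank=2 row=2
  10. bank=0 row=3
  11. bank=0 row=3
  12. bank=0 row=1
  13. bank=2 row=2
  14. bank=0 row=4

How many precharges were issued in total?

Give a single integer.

Answer: 8

Derivation:
Acc 1: bank1 row0 -> MISS (open row0); precharges=0
Acc 2: bank0 row2 -> MISS (open row2); precharges=0
Acc 3: bank2 row3 -> MISS (open row3); precharges=0
Acc 4: bank1 row3 -> MISS (open row3); precharges=1
Acc 5: bank2 row3 -> HIT
Acc 6: bank2 row2 -> MISS (open row2); precharges=2
Acc 7: bank2 row4 -> MISS (open row4); precharges=3
Acc 8: bank1 row1 -> MISS (open row1); precharges=4
Acc 9: bank2 row2 -> MISS (open row2); precharges=5
Acc 10: bank0 row3 -> MISS (open row3); precharges=6
Acc 11: bank0 row3 -> HIT
Acc 12: bank0 row1 -> MISS (open row1); precharges=7
Acc 13: bank2 row2 -> HIT
Acc 14: bank0 row4 -> MISS (open row4); precharges=8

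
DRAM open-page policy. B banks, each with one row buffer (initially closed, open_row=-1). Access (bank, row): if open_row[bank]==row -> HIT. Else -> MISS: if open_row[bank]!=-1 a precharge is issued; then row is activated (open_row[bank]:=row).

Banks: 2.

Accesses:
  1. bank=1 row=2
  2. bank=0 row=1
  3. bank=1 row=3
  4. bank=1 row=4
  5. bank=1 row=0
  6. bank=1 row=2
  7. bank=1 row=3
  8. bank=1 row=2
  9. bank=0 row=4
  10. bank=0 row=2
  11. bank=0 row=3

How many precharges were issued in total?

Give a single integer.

Answer: 9

Derivation:
Acc 1: bank1 row2 -> MISS (open row2); precharges=0
Acc 2: bank0 row1 -> MISS (open row1); precharges=0
Acc 3: bank1 row3 -> MISS (open row3); precharges=1
Acc 4: bank1 row4 -> MISS (open row4); precharges=2
Acc 5: bank1 row0 -> MISS (open row0); precharges=3
Acc 6: bank1 row2 -> MISS (open row2); precharges=4
Acc 7: bank1 row3 -> MISS (open row3); precharges=5
Acc 8: bank1 row2 -> MISS (open row2); precharges=6
Acc 9: bank0 row4 -> MISS (open row4); precharges=7
Acc 10: bank0 row2 -> MISS (open row2); precharges=8
Acc 11: bank0 row3 -> MISS (open row3); precharges=9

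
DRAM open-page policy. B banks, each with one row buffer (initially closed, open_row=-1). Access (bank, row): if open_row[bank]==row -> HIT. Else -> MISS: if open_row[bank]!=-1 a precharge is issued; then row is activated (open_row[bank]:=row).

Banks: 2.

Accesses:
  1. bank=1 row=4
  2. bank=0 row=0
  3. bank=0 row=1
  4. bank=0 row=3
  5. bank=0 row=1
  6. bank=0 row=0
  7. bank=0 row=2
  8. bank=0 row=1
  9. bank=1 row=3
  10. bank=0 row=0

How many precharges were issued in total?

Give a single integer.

Acc 1: bank1 row4 -> MISS (open row4); precharges=0
Acc 2: bank0 row0 -> MISS (open row0); precharges=0
Acc 3: bank0 row1 -> MISS (open row1); precharges=1
Acc 4: bank0 row3 -> MISS (open row3); precharges=2
Acc 5: bank0 row1 -> MISS (open row1); precharges=3
Acc 6: bank0 row0 -> MISS (open row0); precharges=4
Acc 7: bank0 row2 -> MISS (open row2); precharges=5
Acc 8: bank0 row1 -> MISS (open row1); precharges=6
Acc 9: bank1 row3 -> MISS (open row3); precharges=7
Acc 10: bank0 row0 -> MISS (open row0); precharges=8

Answer: 8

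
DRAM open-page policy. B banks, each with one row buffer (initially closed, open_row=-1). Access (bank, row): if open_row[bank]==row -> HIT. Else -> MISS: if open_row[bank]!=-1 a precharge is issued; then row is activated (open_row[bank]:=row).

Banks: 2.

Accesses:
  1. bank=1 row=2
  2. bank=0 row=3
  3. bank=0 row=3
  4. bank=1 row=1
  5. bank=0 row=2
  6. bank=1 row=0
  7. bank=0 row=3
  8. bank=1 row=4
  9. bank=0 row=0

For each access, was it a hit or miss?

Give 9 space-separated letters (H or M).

Acc 1: bank1 row2 -> MISS (open row2); precharges=0
Acc 2: bank0 row3 -> MISS (open row3); precharges=0
Acc 3: bank0 row3 -> HIT
Acc 4: bank1 row1 -> MISS (open row1); precharges=1
Acc 5: bank0 row2 -> MISS (open row2); precharges=2
Acc 6: bank1 row0 -> MISS (open row0); precharges=3
Acc 7: bank0 row3 -> MISS (open row3); precharges=4
Acc 8: bank1 row4 -> MISS (open row4); precharges=5
Acc 9: bank0 row0 -> MISS (open row0); precharges=6

Answer: M M H M M M M M M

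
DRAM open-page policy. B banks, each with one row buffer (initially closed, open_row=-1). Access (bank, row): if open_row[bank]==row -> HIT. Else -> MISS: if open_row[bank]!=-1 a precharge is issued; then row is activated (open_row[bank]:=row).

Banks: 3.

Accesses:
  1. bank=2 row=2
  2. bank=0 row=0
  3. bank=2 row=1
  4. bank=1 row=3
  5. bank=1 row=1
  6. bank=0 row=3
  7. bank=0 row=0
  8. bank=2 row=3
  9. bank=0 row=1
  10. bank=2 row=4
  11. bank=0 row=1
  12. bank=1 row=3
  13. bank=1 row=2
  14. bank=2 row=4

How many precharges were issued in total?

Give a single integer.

Answer: 9

Derivation:
Acc 1: bank2 row2 -> MISS (open row2); precharges=0
Acc 2: bank0 row0 -> MISS (open row0); precharges=0
Acc 3: bank2 row1 -> MISS (open row1); precharges=1
Acc 4: bank1 row3 -> MISS (open row3); precharges=1
Acc 5: bank1 row1 -> MISS (open row1); precharges=2
Acc 6: bank0 row3 -> MISS (open row3); precharges=3
Acc 7: bank0 row0 -> MISS (open row0); precharges=4
Acc 8: bank2 row3 -> MISS (open row3); precharges=5
Acc 9: bank0 row1 -> MISS (open row1); precharges=6
Acc 10: bank2 row4 -> MISS (open row4); precharges=7
Acc 11: bank0 row1 -> HIT
Acc 12: bank1 row3 -> MISS (open row3); precharges=8
Acc 13: bank1 row2 -> MISS (open row2); precharges=9
Acc 14: bank2 row4 -> HIT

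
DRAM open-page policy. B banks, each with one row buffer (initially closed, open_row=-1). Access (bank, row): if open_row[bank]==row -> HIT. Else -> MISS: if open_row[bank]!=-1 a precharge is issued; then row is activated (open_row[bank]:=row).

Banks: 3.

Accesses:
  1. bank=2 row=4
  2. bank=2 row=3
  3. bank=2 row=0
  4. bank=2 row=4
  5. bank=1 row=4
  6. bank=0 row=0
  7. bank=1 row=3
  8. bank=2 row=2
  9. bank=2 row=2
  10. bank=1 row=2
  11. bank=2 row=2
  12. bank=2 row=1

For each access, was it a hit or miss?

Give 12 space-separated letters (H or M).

Answer: M M M M M M M M H M H M

Derivation:
Acc 1: bank2 row4 -> MISS (open row4); precharges=0
Acc 2: bank2 row3 -> MISS (open row3); precharges=1
Acc 3: bank2 row0 -> MISS (open row0); precharges=2
Acc 4: bank2 row4 -> MISS (open row4); precharges=3
Acc 5: bank1 row4 -> MISS (open row4); precharges=3
Acc 6: bank0 row0 -> MISS (open row0); precharges=3
Acc 7: bank1 row3 -> MISS (open row3); precharges=4
Acc 8: bank2 row2 -> MISS (open row2); precharges=5
Acc 9: bank2 row2 -> HIT
Acc 10: bank1 row2 -> MISS (open row2); precharges=6
Acc 11: bank2 row2 -> HIT
Acc 12: bank2 row1 -> MISS (open row1); precharges=7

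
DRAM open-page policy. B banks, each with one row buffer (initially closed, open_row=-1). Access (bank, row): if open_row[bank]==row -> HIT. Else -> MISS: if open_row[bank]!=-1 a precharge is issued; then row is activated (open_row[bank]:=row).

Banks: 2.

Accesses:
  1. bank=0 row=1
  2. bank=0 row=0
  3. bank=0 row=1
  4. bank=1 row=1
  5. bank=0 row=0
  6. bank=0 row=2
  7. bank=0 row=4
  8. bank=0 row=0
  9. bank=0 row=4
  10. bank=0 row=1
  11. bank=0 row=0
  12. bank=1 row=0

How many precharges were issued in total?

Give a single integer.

Answer: 10

Derivation:
Acc 1: bank0 row1 -> MISS (open row1); precharges=0
Acc 2: bank0 row0 -> MISS (open row0); precharges=1
Acc 3: bank0 row1 -> MISS (open row1); precharges=2
Acc 4: bank1 row1 -> MISS (open row1); precharges=2
Acc 5: bank0 row0 -> MISS (open row0); precharges=3
Acc 6: bank0 row2 -> MISS (open row2); precharges=4
Acc 7: bank0 row4 -> MISS (open row4); precharges=5
Acc 8: bank0 row0 -> MISS (open row0); precharges=6
Acc 9: bank0 row4 -> MISS (open row4); precharges=7
Acc 10: bank0 row1 -> MISS (open row1); precharges=8
Acc 11: bank0 row0 -> MISS (open row0); precharges=9
Acc 12: bank1 row0 -> MISS (open row0); precharges=10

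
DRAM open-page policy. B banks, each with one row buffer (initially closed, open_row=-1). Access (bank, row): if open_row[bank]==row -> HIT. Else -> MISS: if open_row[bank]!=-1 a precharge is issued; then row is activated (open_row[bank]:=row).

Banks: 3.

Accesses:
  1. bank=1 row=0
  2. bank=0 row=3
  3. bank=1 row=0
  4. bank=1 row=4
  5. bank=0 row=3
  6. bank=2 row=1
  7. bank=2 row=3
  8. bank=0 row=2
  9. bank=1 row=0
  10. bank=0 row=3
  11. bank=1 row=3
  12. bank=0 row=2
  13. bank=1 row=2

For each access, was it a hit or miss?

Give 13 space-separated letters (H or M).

Acc 1: bank1 row0 -> MISS (open row0); precharges=0
Acc 2: bank0 row3 -> MISS (open row3); precharges=0
Acc 3: bank1 row0 -> HIT
Acc 4: bank1 row4 -> MISS (open row4); precharges=1
Acc 5: bank0 row3 -> HIT
Acc 6: bank2 row1 -> MISS (open row1); precharges=1
Acc 7: bank2 row3 -> MISS (open row3); precharges=2
Acc 8: bank0 row2 -> MISS (open row2); precharges=3
Acc 9: bank1 row0 -> MISS (open row0); precharges=4
Acc 10: bank0 row3 -> MISS (open row3); precharges=5
Acc 11: bank1 row3 -> MISS (open row3); precharges=6
Acc 12: bank0 row2 -> MISS (open row2); precharges=7
Acc 13: bank1 row2 -> MISS (open row2); precharges=8

Answer: M M H M H M M M M M M M M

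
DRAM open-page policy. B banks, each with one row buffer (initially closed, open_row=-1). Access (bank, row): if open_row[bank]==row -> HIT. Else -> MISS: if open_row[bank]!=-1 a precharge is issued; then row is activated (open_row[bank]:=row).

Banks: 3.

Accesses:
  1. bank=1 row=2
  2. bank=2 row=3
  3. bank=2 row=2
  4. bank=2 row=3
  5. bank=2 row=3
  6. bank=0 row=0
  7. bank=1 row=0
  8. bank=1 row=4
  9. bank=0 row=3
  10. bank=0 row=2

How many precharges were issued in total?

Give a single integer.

Acc 1: bank1 row2 -> MISS (open row2); precharges=0
Acc 2: bank2 row3 -> MISS (open row3); precharges=0
Acc 3: bank2 row2 -> MISS (open row2); precharges=1
Acc 4: bank2 row3 -> MISS (open row3); precharges=2
Acc 5: bank2 row3 -> HIT
Acc 6: bank0 row0 -> MISS (open row0); precharges=2
Acc 7: bank1 row0 -> MISS (open row0); precharges=3
Acc 8: bank1 row4 -> MISS (open row4); precharges=4
Acc 9: bank0 row3 -> MISS (open row3); precharges=5
Acc 10: bank0 row2 -> MISS (open row2); precharges=6

Answer: 6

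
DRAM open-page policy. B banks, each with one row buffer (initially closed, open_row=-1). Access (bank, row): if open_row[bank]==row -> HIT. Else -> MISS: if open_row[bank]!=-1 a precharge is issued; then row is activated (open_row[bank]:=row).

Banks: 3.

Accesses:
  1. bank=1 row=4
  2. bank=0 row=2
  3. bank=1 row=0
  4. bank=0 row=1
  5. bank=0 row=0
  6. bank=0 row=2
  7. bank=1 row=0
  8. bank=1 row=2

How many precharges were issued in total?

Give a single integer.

Answer: 5

Derivation:
Acc 1: bank1 row4 -> MISS (open row4); precharges=0
Acc 2: bank0 row2 -> MISS (open row2); precharges=0
Acc 3: bank1 row0 -> MISS (open row0); precharges=1
Acc 4: bank0 row1 -> MISS (open row1); precharges=2
Acc 5: bank0 row0 -> MISS (open row0); precharges=3
Acc 6: bank0 row2 -> MISS (open row2); precharges=4
Acc 7: bank1 row0 -> HIT
Acc 8: bank1 row2 -> MISS (open row2); precharges=5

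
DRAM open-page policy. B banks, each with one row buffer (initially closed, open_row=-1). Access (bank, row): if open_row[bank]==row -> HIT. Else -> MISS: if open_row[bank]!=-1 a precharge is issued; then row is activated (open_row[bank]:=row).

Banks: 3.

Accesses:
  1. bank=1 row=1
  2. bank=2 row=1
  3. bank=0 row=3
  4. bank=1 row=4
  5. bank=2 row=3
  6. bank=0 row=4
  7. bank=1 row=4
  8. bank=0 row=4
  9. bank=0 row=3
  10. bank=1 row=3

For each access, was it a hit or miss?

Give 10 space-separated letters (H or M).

Acc 1: bank1 row1 -> MISS (open row1); precharges=0
Acc 2: bank2 row1 -> MISS (open row1); precharges=0
Acc 3: bank0 row3 -> MISS (open row3); precharges=0
Acc 4: bank1 row4 -> MISS (open row4); precharges=1
Acc 5: bank2 row3 -> MISS (open row3); precharges=2
Acc 6: bank0 row4 -> MISS (open row4); precharges=3
Acc 7: bank1 row4 -> HIT
Acc 8: bank0 row4 -> HIT
Acc 9: bank0 row3 -> MISS (open row3); precharges=4
Acc 10: bank1 row3 -> MISS (open row3); precharges=5

Answer: M M M M M M H H M M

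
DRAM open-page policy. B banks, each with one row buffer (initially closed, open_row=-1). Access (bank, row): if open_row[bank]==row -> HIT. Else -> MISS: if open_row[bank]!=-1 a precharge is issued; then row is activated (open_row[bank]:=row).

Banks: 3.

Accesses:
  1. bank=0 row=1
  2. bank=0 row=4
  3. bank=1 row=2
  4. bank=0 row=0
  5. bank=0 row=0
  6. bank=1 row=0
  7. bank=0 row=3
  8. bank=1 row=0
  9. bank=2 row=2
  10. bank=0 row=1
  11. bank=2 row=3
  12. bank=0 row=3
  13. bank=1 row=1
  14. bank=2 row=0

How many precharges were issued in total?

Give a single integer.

Answer: 9

Derivation:
Acc 1: bank0 row1 -> MISS (open row1); precharges=0
Acc 2: bank0 row4 -> MISS (open row4); precharges=1
Acc 3: bank1 row2 -> MISS (open row2); precharges=1
Acc 4: bank0 row0 -> MISS (open row0); precharges=2
Acc 5: bank0 row0 -> HIT
Acc 6: bank1 row0 -> MISS (open row0); precharges=3
Acc 7: bank0 row3 -> MISS (open row3); precharges=4
Acc 8: bank1 row0 -> HIT
Acc 9: bank2 row2 -> MISS (open row2); precharges=4
Acc 10: bank0 row1 -> MISS (open row1); precharges=5
Acc 11: bank2 row3 -> MISS (open row3); precharges=6
Acc 12: bank0 row3 -> MISS (open row3); precharges=7
Acc 13: bank1 row1 -> MISS (open row1); precharges=8
Acc 14: bank2 row0 -> MISS (open row0); precharges=9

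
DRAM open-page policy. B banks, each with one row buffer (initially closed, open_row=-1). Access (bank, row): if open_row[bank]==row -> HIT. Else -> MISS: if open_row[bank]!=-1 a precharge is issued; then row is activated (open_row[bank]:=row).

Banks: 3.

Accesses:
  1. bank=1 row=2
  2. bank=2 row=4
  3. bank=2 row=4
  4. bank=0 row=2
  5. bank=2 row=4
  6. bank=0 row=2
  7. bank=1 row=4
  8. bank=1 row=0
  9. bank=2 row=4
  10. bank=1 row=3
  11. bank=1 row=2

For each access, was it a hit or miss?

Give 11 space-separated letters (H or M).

Answer: M M H M H H M M H M M

Derivation:
Acc 1: bank1 row2 -> MISS (open row2); precharges=0
Acc 2: bank2 row4 -> MISS (open row4); precharges=0
Acc 3: bank2 row4 -> HIT
Acc 4: bank0 row2 -> MISS (open row2); precharges=0
Acc 5: bank2 row4 -> HIT
Acc 6: bank0 row2 -> HIT
Acc 7: bank1 row4 -> MISS (open row4); precharges=1
Acc 8: bank1 row0 -> MISS (open row0); precharges=2
Acc 9: bank2 row4 -> HIT
Acc 10: bank1 row3 -> MISS (open row3); precharges=3
Acc 11: bank1 row2 -> MISS (open row2); precharges=4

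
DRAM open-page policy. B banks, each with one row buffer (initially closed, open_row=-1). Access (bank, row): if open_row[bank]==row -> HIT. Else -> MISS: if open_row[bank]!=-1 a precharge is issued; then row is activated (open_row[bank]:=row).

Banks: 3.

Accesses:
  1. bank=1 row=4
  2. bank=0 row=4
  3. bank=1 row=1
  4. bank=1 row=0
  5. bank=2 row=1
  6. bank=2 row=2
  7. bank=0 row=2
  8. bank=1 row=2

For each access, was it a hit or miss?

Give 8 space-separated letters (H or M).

Acc 1: bank1 row4 -> MISS (open row4); precharges=0
Acc 2: bank0 row4 -> MISS (open row4); precharges=0
Acc 3: bank1 row1 -> MISS (open row1); precharges=1
Acc 4: bank1 row0 -> MISS (open row0); precharges=2
Acc 5: bank2 row1 -> MISS (open row1); precharges=2
Acc 6: bank2 row2 -> MISS (open row2); precharges=3
Acc 7: bank0 row2 -> MISS (open row2); precharges=4
Acc 8: bank1 row2 -> MISS (open row2); precharges=5

Answer: M M M M M M M M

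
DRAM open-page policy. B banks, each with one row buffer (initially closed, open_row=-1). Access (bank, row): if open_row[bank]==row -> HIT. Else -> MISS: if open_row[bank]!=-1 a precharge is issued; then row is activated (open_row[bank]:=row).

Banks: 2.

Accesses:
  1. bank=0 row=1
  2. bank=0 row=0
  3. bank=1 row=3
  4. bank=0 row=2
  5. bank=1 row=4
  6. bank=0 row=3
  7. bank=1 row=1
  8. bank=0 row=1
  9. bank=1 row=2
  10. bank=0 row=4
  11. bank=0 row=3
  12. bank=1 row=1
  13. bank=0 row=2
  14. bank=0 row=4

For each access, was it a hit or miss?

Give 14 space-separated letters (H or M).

Acc 1: bank0 row1 -> MISS (open row1); precharges=0
Acc 2: bank0 row0 -> MISS (open row0); precharges=1
Acc 3: bank1 row3 -> MISS (open row3); precharges=1
Acc 4: bank0 row2 -> MISS (open row2); precharges=2
Acc 5: bank1 row4 -> MISS (open row4); precharges=3
Acc 6: bank0 row3 -> MISS (open row3); precharges=4
Acc 7: bank1 row1 -> MISS (open row1); precharges=5
Acc 8: bank0 row1 -> MISS (open row1); precharges=6
Acc 9: bank1 row2 -> MISS (open row2); precharges=7
Acc 10: bank0 row4 -> MISS (open row4); precharges=8
Acc 11: bank0 row3 -> MISS (open row3); precharges=9
Acc 12: bank1 row1 -> MISS (open row1); precharges=10
Acc 13: bank0 row2 -> MISS (open row2); precharges=11
Acc 14: bank0 row4 -> MISS (open row4); precharges=12

Answer: M M M M M M M M M M M M M M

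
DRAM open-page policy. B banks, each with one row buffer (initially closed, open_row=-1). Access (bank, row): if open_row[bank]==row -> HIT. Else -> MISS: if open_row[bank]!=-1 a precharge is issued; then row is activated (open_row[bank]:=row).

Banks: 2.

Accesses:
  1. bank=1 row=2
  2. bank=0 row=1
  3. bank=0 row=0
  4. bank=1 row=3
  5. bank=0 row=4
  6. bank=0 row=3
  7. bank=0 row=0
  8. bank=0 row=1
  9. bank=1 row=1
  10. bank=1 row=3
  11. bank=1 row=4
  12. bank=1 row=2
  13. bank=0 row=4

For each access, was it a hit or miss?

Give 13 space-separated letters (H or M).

Answer: M M M M M M M M M M M M M

Derivation:
Acc 1: bank1 row2 -> MISS (open row2); precharges=0
Acc 2: bank0 row1 -> MISS (open row1); precharges=0
Acc 3: bank0 row0 -> MISS (open row0); precharges=1
Acc 4: bank1 row3 -> MISS (open row3); precharges=2
Acc 5: bank0 row4 -> MISS (open row4); precharges=3
Acc 6: bank0 row3 -> MISS (open row3); precharges=4
Acc 7: bank0 row0 -> MISS (open row0); precharges=5
Acc 8: bank0 row1 -> MISS (open row1); precharges=6
Acc 9: bank1 row1 -> MISS (open row1); precharges=7
Acc 10: bank1 row3 -> MISS (open row3); precharges=8
Acc 11: bank1 row4 -> MISS (open row4); precharges=9
Acc 12: bank1 row2 -> MISS (open row2); precharges=10
Acc 13: bank0 row4 -> MISS (open row4); precharges=11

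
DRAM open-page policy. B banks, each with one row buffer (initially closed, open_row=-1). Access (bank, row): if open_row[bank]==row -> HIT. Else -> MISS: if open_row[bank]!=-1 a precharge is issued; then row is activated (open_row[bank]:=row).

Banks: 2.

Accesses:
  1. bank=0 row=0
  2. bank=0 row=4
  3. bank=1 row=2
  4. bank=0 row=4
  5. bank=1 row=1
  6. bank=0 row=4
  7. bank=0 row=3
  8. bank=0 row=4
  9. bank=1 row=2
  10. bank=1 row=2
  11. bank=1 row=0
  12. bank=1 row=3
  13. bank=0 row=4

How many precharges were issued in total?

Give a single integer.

Acc 1: bank0 row0 -> MISS (open row0); precharges=0
Acc 2: bank0 row4 -> MISS (open row4); precharges=1
Acc 3: bank1 row2 -> MISS (open row2); precharges=1
Acc 4: bank0 row4 -> HIT
Acc 5: bank1 row1 -> MISS (open row1); precharges=2
Acc 6: bank0 row4 -> HIT
Acc 7: bank0 row3 -> MISS (open row3); precharges=3
Acc 8: bank0 row4 -> MISS (open row4); precharges=4
Acc 9: bank1 row2 -> MISS (open row2); precharges=5
Acc 10: bank1 row2 -> HIT
Acc 11: bank1 row0 -> MISS (open row0); precharges=6
Acc 12: bank1 row3 -> MISS (open row3); precharges=7
Acc 13: bank0 row4 -> HIT

Answer: 7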